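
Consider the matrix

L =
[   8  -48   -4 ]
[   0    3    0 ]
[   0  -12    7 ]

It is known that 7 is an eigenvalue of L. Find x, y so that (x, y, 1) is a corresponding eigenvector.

4, 0

We need (L - 7I)v = 0.
L - 7I = [[1, -48, -4], [0, -4, 0], [0, -12, 0]].
Row 1: (1)·x + (-48)·y + (-4)·1 = 0
Row 2: (0)·x + (-4)·y + (0)·1 = 0
Row 3: (0)·x + (-12)·y + (0)·1 = 0
Solving gives x = 4, y = 0.
Check: L·(4, 0, 1) = (28, 0, 7) = 7·(4, 0, 1).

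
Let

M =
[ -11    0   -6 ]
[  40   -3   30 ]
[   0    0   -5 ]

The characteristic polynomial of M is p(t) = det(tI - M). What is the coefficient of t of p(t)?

103

p(t) = t^3 + 19t^2 + 103t + 165.
The coefficient of t is 103.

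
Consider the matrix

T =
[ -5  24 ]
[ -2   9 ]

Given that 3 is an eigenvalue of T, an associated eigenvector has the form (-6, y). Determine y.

We need (T - 3I)v = 0.
T - 3I = [[-8, 24], [-2, 6]].
Row 1: (-8)·-6 + (24)·y = 0
Row 2: (-2)·-6 + (6)·y = 0
Solving gives y = -2.
Check: T·(-6, -2) = (-18, -6) = 3·(-6, -2).

-2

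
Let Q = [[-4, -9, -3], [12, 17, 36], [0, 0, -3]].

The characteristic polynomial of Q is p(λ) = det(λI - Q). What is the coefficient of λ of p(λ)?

p(λ) = λ^3 - 10λ^2 + λ + 120.
The coefficient of λ is 1.

1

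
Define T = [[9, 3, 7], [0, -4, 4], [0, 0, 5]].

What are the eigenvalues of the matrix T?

-4, 5, 9

T is upper triangular, so its eigenvalues are the diagonal entries.
Diagonal: 9, -4, 5.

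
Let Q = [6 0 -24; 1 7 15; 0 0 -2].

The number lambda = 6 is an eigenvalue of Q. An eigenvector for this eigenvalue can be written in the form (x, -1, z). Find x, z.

1, 0

We need (Q - 6I)v = 0.
Q - 6I = [[0, 0, -24], [1, 1, 15], [0, 0, -8]].
Row 1: (0)·x + (0)·-1 + (-24)·z = 0
Row 2: (1)·x + (1)·-1 + (15)·z = 0
Row 3: (0)·x + (0)·-1 + (-8)·z = 0
Solving gives x = 1, z = 0.
Check: Q·(1, -1, 0) = (6, -6, 0) = 6·(1, -1, 0).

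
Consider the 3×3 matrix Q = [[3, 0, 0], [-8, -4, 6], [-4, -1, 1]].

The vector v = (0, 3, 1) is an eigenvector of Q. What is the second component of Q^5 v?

First find the eigenvalue: Qv = (0, -6, -2) = -2·(0, 3, 1), so λ = -2.
Then Q^5 v = λ^5·v = (-2)^5·(0, 3, 1) = -32·(0, 3, 1) = (0, -96, -32).

-96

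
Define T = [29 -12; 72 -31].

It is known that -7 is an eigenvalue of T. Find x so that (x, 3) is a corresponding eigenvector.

1

We need (T + 7I)v = 0.
T + 7I = [[36, -12], [72, -24]].
Row 1: (36)·x + (-12)·3 = 0
Row 2: (72)·x + (-24)·3 = 0
Solving gives x = 1.
Check: T·(1, 3) = (-7, -21) = -7·(1, 3).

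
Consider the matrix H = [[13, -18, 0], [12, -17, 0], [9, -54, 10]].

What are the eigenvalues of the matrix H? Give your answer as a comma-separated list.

Set up det(tI - H) = 0.
Cofactor expansion gives p(t) = t^3 - 6t^2 - 45t + 50.
Try t = 10: p(10) = 0, so 10 is a root.
Dividing by (t - 10) leaves t^2 + 4t - 5.
The quadratic factors as (t + 5)·(t - 1).
Eigenvalues: -5, 1, 10.

-5, 1, 10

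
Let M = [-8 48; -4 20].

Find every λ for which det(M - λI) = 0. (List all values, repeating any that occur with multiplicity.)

4, 8

det(M - μI) = (-8 - μ)(20 - μ) - (48)·(-4) = μ^2 - 12μ + 32.
This factors as (μ - 4)·(μ - 8) = 0.
Eigenvalues: 4, 8.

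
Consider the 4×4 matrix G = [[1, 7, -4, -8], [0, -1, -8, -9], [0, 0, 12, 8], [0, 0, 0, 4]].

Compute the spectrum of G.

G is upper triangular, so its eigenvalues are the diagonal entries.
Diagonal: 1, -1, 12, 4.

-1, 1, 4, 12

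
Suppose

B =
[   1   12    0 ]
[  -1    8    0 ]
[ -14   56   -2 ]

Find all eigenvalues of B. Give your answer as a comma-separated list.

Set up det(lambda·I - B) = 0.
Expanding the 3×3 determinant: p(lambda) = lambda^3 - 7·lambda^2 + 2·lambda + 40.
Rational-root test: lambda = -2 gives p(-2) = 0.
Dividing by (lambda + 2) leaves lambda^2 - 9·lambda + 20.
The quadratic factors as (lambda - 4)·(lambda - 5).
Eigenvalues: -2, 4, 5.

-2, 4, 5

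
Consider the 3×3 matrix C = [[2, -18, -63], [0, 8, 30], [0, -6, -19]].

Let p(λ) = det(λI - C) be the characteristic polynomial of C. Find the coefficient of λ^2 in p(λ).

The coefficient of λ^2 of det(λI - C) is −trace(C).
trace(C) = (2) + (8) + (-19) = -9, so the coefficient is 9.

9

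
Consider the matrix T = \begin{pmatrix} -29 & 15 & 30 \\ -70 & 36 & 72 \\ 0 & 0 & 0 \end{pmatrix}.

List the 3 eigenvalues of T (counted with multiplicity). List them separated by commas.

0, 1, 6

Set up det(rI - T) = 0.
Cofactor expansion gives p(r) = r^3 - 7r^2 + 6r.
Rational-root test: r = 0 gives p(0) = 0.
Dividing by r leaves r^2 - 7r + 6.
The quadratic factors as (r - 1)·(r - 6).
Eigenvalues: 0, 1, 6.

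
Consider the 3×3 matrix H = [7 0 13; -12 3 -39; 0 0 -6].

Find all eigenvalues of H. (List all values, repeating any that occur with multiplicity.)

Compute the characteristic polynomial p(λ) = det(λI - H).
Cofactor expansion gives p(λ) = λ^3 - 4λ^2 - 39λ + 126.
Rational-root test: λ = 3 gives p(3) = 0.
Dividing by (λ - 3) leaves λ^2 - λ - 42.
The quadratic factors as (λ + 6)·(λ - 7).
Eigenvalues: -6, 3, 7.

-6, 3, 7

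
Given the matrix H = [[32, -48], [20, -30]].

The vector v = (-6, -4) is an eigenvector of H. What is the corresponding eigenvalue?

Compute Hv: H·(-6, -4) = (0, 0).
Since Hv = λv, compare component 1: 0 = λ·-6, so λ = 0.

0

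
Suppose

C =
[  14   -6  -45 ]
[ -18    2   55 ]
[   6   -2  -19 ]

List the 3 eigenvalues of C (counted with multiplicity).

The characteristic polynomial is p(s) = det(sI - C).
Cofactor expansion gives p(s) = s^3 + 3s^2 - 4s.
Try s = -4: p(-4) = 0, so -4 is a root.
Dividing by (s + 4) leaves s^2 - s.
The quadratic factors as s·(s - 1).
Eigenvalues: -4, 0, 1.

-4, 0, 1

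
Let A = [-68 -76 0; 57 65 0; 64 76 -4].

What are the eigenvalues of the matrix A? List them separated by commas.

-11, -4, 8

Compute the characteristic polynomial p(μ) = det(μI - A).
Expanding along the first row, p(μ) = μ^3 + 7μ^2 - 76μ - 352.
Rational-root test: μ = 8 gives p(8) = 0.
Dividing by (μ - 8) leaves μ^2 + 15μ + 44.
The quadratic factors as (μ + 11)·(μ + 4).
Eigenvalues: -11, -4, 8.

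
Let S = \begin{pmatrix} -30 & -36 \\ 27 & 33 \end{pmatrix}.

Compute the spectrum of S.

det(S - tI) = (-30 - t)(33 - t) - (-36)·(27) = t^2 - 3t - 18.
This factors as (t + 3)·(t - 6) = 0.
Eigenvalues: -3, 6.

-3, 6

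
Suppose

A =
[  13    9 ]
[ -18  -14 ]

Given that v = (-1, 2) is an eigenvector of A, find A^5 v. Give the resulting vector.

(3125, -6250)

First find the eigenvalue: Av = (5, -10) = -5·(-1, 2), so λ = -5.
Then A^5 v = λ^5·v = (-5)^5·(-1, 2) = -3125·(-1, 2) = (3125, -6250).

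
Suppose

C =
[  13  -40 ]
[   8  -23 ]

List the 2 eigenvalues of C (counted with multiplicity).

det(C - lambda·I) = (13 - lambda)(-23 - lambda) - (-40)·(8) = lambda^2 + 10·lambda + 21.
This factors as (lambda + 7)·(lambda + 3) = 0.
Eigenvalues: -7, -3.

-7, -3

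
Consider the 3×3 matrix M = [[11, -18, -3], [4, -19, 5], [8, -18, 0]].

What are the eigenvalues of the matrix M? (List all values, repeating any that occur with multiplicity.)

-10, -1, 3

Compute the characteristic polynomial p(t) = det(tI - M).
Expanding along the first row, p(t) = t^3 + 8t^2 - 23t - 30.
Try t = -1: p(-1) = 0, so -1 is a root.
Factor out (t + 1): p(t) = (t + 1)·(t^2 + 7t - 30).
The quadratic factors as (t + 10)·(t - 3).
Eigenvalues: -10, -1, 3.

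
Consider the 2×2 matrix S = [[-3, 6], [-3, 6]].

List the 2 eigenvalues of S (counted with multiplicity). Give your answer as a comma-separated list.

0, 3

det(S - sI) = (-3 - s)(6 - s) - (6)·(-3) = s^2 - 3s.
This factors as s·(s - 3) = 0.
Eigenvalues: 0, 3.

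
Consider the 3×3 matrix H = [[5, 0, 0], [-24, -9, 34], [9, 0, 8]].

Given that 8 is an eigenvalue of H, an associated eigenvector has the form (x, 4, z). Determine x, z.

We need (H - 8I)v = 0.
H - 8I = [[-3, 0, 0], [-24, -17, 34], [9, 0, 0]].
Row 1: (-3)·x + (0)·4 + (0)·z = 0
Row 2: (-24)·x + (-17)·4 + (34)·z = 0
Row 3: (9)·x + (0)·4 + (0)·z = 0
Solving gives x = 0, z = 2.
Check: H·(0, 4, 2) = (0, 32, 16) = 8·(0, 4, 2).

0, 2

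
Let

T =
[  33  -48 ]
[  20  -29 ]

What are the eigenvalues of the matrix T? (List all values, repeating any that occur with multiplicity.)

1, 3

det(T - λI) = (33 - λ)(-29 - λ) - (-48)·(20) = λ^2 - 4λ + 3.
This factors as (λ - 1)·(λ - 3) = 0.
Eigenvalues: 1, 3.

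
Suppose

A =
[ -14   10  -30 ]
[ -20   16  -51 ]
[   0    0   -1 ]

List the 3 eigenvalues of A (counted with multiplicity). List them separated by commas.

-4, -1, 6

Set up det(λI - A) = 0.
Expanding the 3×3 determinant: p(λ) = λ^3 - λ^2 - 26λ - 24.
Since p(-1) = 0, λ = -1 is a root.
Factor out (λ + 1): p(λ) = (λ + 1)·(λ^2 - 2λ - 24).
The quadratic factors as (λ + 4)·(λ - 6).
Eigenvalues: -4, -1, 6.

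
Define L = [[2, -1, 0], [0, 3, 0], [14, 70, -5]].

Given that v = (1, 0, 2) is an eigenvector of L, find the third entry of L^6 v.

First find the eigenvalue: Lv = (2, 0, 4) = 2·(1, 0, 2), so λ = 2.
Then L^6 v = λ^6·v = 2^6·(1, 0, 2) = 64·(1, 0, 2) = (64, 0, 128).

128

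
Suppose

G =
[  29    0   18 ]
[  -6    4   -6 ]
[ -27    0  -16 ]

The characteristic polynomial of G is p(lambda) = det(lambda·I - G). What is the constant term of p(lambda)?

-88

p(lambda) = lambda^3 - 17·lambda^2 + 74·lambda - 88.
The constant term is -88.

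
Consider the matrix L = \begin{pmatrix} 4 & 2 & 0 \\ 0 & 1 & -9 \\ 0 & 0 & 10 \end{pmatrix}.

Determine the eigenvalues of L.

1, 4, 10

L is upper triangular, so its eigenvalues are the diagonal entries.
Diagonal: 4, 1, 10.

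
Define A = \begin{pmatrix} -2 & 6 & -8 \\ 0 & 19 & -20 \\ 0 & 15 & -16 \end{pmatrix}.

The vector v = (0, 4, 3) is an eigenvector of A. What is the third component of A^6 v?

First find the eigenvalue: Av = (0, 16, 12) = 4·(0, 4, 3), so λ = 4.
Then A^6 v = λ^6·v = 4^6·(0, 4, 3) = 4096·(0, 4, 3) = (0, 16384, 12288).

12288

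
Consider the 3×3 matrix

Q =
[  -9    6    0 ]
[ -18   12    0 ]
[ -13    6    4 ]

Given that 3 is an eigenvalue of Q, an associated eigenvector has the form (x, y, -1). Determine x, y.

-1, -2

We need (Q - 3I)v = 0.
Q - 3I = [[-12, 6, 0], [-18, 9, 0], [-13, 6, 1]].
Row 1: (-12)·x + (6)·y + (0)·-1 = 0
Row 2: (-18)·x + (9)·y + (0)·-1 = 0
Row 3: (-13)·x + (6)·y + (1)·-1 = 0
Solving gives x = -1, y = -2.
Check: Q·(-1, -2, -1) = (-3, -6, -3) = 3·(-1, -2, -1).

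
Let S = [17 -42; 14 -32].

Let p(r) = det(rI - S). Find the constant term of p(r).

p(r) = r^2 + 15r + 44.
The constant term is 44.

44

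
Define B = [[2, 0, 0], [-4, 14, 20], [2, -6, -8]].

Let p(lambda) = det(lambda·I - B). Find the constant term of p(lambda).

-16

p(lambda) = lambda^3 - 8·lambda^2 + 20·lambda - 16.
The constant term is -16.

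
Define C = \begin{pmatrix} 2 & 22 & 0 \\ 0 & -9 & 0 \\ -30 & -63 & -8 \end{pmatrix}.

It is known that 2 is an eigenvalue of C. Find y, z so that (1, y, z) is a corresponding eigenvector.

We need (C - 2I)v = 0.
C - 2I = [[0, 22, 0], [0, -11, 0], [-30, -63, -10]].
Row 1: (0)·1 + (22)·y + (0)·z = 0
Row 2: (0)·1 + (-11)·y + (0)·z = 0
Row 3: (-30)·1 + (-63)·y + (-10)·z = 0
Solving gives y = 0, z = -3.
Check: C·(1, 0, -3) = (2, 0, -6) = 2·(1, 0, -3).

0, -3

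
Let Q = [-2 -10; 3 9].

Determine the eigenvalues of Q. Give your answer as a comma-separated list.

3, 4

det(Q - sI) = (-2 - s)(9 - s) - (-10)·(3) = s^2 - 7s + 12.
This factors as (s - 3)·(s - 4) = 0.
Eigenvalues: 3, 4.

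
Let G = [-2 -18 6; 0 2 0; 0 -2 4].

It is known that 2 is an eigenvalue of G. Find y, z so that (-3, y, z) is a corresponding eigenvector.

We need (G - 2I)v = 0.
G - 2I = [[-4, -18, 6], [0, 0, 0], [0, -2, 2]].
Row 1: (-4)·-3 + (-18)·y + (6)·z = 0
Row 2: (0)·-3 + (0)·y + (0)·z = 0
Row 3: (0)·-3 + (-2)·y + (2)·z = 0
Solving gives y = 1, z = 1.
Check: G·(-3, 1, 1) = (-6, 2, 2) = 2·(-3, 1, 1).

1, 1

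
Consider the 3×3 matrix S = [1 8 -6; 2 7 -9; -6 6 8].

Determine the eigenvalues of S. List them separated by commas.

2, 5, 9

Compute the characteristic polynomial p(s) = det(sI - S).
Expanding along the first row, p(s) = s^3 - 16s^2 + 73s - 90.
Rational-root test: s = 2 gives p(2) = 0.
Factor out (s - 2): p(s) = (s - 2)·(s^2 - 14s + 45).
The quadratic factors as (s - 5)·(s - 9).
Eigenvalues: 2, 5, 9.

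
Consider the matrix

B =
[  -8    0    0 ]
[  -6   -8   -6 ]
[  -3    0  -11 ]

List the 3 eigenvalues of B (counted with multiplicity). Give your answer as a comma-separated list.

Compute the characteristic polynomial p(t) = det(tI - B).
Expanding along the first row, p(t) = t^3 + 27t^2 + 240t + 704.
Rational-root test: t = -8 gives p(-8) = 0.
Factor out (t + 8): p(t) = (t + 8)·(t^2 + 19t + 88).
The quadratic factors as (t + 11)·(t + 8).
Eigenvalues: -11, -8, -8.

-11, -8, -8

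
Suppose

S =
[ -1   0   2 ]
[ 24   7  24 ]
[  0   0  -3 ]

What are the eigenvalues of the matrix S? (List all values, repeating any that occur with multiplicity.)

-3, -1, 7

The characteristic polynomial is p(r) = det(rI - S).
Expanding along the first row, p(r) = r^3 - 3r^2 - 25r - 21.
Rational-root test: r = 7 gives p(7) = 0.
Factor out (r - 7): p(r) = (r - 7)·(r^2 + 4r + 3).
The quadratic factors as (r + 3)·(r + 1).
Eigenvalues: -3, -1, 7.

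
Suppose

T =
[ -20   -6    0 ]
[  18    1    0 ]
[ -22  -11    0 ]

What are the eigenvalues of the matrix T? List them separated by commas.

Compute the characteristic polynomial p(s) = det(sI - T).
Cofactor expansion gives p(s) = s^3 + 19s^2 + 88s.
Try s = -8: p(-8) = 0, so -8 is a root.
Dividing by (s + 8) leaves s^2 + 11s.
The quadratic factors as (s + 11)·s.
Eigenvalues: -11, -8, 0.

-11, -8, 0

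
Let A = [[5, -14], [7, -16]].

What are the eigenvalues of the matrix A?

det(A - λI) = (5 - λ)(-16 - λ) - (-14)·(7) = λ^2 + 11λ + 18.
This factors as (λ + 9)·(λ + 2) = 0.
Eigenvalues: -9, -2.

-9, -2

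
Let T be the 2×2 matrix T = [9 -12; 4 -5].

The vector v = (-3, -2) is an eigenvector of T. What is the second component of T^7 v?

-2

First find the eigenvalue: Tv = (-3, -2) = 1·(-3, -2), so λ = 1.
Then T^7 v = λ^7·v = 1^7·(-3, -2) = 1·(-3, -2) = (-3, -2).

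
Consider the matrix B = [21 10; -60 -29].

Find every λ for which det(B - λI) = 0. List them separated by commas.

det(B - λI) = (21 - λ)(-29 - λ) - (10)·(-60) = λ^2 + 8λ - 9.
This factors as (λ + 9)·(λ - 1) = 0.
Eigenvalues: -9, 1.

-9, 1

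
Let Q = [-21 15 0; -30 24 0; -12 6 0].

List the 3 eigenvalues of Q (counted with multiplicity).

Set up det(λI - Q) = 0.
Cofactor expansion gives p(λ) = λ^3 - 3λ^2 - 54λ.
Try λ = -6: p(-6) = 0, so -6 is a root.
Factor out (λ + 6): p(λ) = (λ + 6)·(λ^2 - 9λ).
The quadratic factors as λ·(λ - 9).
Eigenvalues: -6, 0, 9.

-6, 0, 9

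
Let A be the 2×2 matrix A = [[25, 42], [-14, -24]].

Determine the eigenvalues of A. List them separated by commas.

-3, 4

det(A - λI) = (25 - λ)(-24 - λ) - (42)·(-14) = λ^2 - λ - 12.
This factors as (λ + 3)·(λ - 4) = 0.
Eigenvalues: -3, 4.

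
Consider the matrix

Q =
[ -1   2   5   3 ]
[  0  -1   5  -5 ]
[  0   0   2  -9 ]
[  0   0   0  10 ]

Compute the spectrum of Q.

-1, -1, 2, 10

Q is upper triangular, so its eigenvalues are the diagonal entries.
Diagonal: -1, -1, 2, 10.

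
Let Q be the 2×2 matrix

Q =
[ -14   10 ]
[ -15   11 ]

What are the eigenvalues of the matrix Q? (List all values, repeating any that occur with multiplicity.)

det(Q - λI) = (-14 - λ)(11 - λ) - (10)·(-15) = λ^2 + 3λ - 4.
This factors as (λ + 4)·(λ - 1) = 0.
Eigenvalues: -4, 1.

-4, 1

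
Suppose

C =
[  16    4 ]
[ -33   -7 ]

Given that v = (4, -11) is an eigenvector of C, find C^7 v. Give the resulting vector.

First find the eigenvalue: Cv = (20, -55) = 5·(4, -11), so λ = 5.
Then C^7 v = λ^7·v = 5^7·(4, -11) = 78125·(4, -11) = (312500, -859375).

(312500, -859375)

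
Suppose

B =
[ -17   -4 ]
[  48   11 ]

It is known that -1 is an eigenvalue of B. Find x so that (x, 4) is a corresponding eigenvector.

-1

We need (B + 1I)v = 0.
B + 1I = [[-16, -4], [48, 12]].
Row 1: (-16)·x + (-4)·4 = 0
Row 2: (48)·x + (12)·4 = 0
Solving gives x = -1.
Check: B·(-1, 4) = (1, -4) = -1·(-1, 4).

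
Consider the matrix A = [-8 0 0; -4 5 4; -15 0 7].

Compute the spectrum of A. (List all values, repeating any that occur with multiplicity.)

Compute the characteristic polynomial p(λ) = det(λI - A).
Expanding the 3×3 determinant: p(λ) = λ^3 - 4λ^2 - 61λ + 280.
Since p(-8) = 0, λ = -8 is a root.
Dividing by (λ + 8) leaves λ^2 - 12λ + 35.
The quadratic factors as (λ - 5)·(λ - 7).
Eigenvalues: -8, 5, 7.

-8, 5, 7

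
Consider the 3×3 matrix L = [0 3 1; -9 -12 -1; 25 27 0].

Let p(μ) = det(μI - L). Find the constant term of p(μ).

18

p(μ) = μ^3 + 12μ^2 + 29μ + 18.
The constant term is 18.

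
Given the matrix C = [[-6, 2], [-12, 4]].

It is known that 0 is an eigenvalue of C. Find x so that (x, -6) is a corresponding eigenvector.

We need (C)v = 0.
C = [[-6, 2], [-12, 4]].
Row 1: (-6)·x + (2)·-6 = 0
Row 2: (-12)·x + (4)·-6 = 0
Solving gives x = -2.
Check: C·(-2, -6) = (0, 0) = 0·(-2, -6).

-2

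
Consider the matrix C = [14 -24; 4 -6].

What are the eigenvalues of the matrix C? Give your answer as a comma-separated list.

2, 6

det(C - λI) = (14 - λ)(-6 - λ) - (-24)·(4) = λ^2 - 8λ + 12.
This factors as (λ - 2)·(λ - 6) = 0.
Eigenvalues: 2, 6.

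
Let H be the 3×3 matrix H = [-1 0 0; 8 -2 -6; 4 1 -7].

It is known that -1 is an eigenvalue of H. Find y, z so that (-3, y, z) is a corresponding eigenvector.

We need (H + 1I)v = 0.
H + 1I = [[0, 0, 0], [8, -1, -6], [4, 1, -6]].
Row 1: (0)·-3 + (0)·y + (0)·z = 0
Row 2: (8)·-3 + (-1)·y + (-6)·z = 0
Row 3: (4)·-3 + (1)·y + (-6)·z = 0
Solving gives y = -6, z = -3.
Check: H·(-3, -6, -3) = (3, 6, 3) = -1·(-3, -6, -3).

-6, -3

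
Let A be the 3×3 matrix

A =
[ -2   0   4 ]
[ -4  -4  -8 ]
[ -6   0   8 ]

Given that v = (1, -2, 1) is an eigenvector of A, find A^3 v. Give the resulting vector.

(8, -16, 8)

First find the eigenvalue: Av = (2, -4, 2) = 2·(1, -2, 1), so λ = 2.
Then A^3 v = λ^3·v = 2^3·(1, -2, 1) = 8·(1, -2, 1) = (8, -16, 8).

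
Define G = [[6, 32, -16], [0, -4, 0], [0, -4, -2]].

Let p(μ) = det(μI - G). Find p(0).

p(0) = det(0·I − G) = det(−G) = (−1)^3·det(G).
det(G) = 48, so p(0) = -48.

-48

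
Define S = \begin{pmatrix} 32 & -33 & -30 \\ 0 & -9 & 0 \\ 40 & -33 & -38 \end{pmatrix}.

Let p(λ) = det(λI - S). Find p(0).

p(0) = det(0·I − S) = det(−S) = (−1)^3·det(S).
det(S) = 144, so p(0) = -144.

-144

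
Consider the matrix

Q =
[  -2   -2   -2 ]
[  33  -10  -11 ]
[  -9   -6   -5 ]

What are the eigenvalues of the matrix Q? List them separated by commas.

Set up det(μI - Q) = 0.
Expanding the 3×3 determinant: p(μ) = μ^3 + 17μ^2 + 62μ - 80.
Rational-root test: μ = 1 gives p(1) = 0.
Dividing by (μ - 1) leaves μ^2 + 18μ + 80.
The quadratic factors as (μ + 10)·(μ + 8).
Eigenvalues: -10, -8, 1.

-10, -8, 1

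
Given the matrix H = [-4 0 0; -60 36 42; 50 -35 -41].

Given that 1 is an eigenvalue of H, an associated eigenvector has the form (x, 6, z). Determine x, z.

0, -5

We need (H - 1I)v = 0.
H - 1I = [[-5, 0, 0], [-60, 35, 42], [50, -35, -42]].
Row 1: (-5)·x + (0)·6 + (0)·z = 0
Row 2: (-60)·x + (35)·6 + (42)·z = 0
Row 3: (50)·x + (-35)·6 + (-42)·z = 0
Solving gives x = 0, z = -5.
Check: H·(0, 6, -5) = (0, 6, -5) = 1·(0, 6, -5).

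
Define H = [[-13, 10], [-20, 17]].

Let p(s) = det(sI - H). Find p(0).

-21

p(0) = det(0·I − H) = det(−H) = (−1)^2·det(H).
det(H) = -21, so p(0) = -21.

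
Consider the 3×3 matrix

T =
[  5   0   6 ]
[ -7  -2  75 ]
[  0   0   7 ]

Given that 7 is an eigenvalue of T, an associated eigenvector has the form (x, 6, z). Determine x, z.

3, 1

We need (T - 7I)v = 0.
T - 7I = [[-2, 0, 6], [-7, -9, 75], [0, 0, 0]].
Row 1: (-2)·x + (0)·6 + (6)·z = 0
Row 2: (-7)·x + (-9)·6 + (75)·z = 0
Row 3: (0)·x + (0)·6 + (0)·z = 0
Solving gives x = 3, z = 1.
Check: T·(3, 6, 1) = (21, 42, 7) = 7·(3, 6, 1).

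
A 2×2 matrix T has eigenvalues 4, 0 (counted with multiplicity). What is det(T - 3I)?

If T has eigenvalues 4, 0, then T - 3I has eigenvalues 1, -3.
det(T - 3I) = (1) · (-3) = -3.

-3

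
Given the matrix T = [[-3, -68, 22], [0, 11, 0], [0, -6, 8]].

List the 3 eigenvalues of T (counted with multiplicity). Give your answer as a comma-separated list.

-3, 8, 11

Set up det(μI - T) = 0.
Expanding along the first row, p(μ) = μ^3 - 16μ^2 + 31μ + 264.
Rational-root test: μ = 8 gives p(8) = 0.
Dividing by (μ - 8) leaves μ^2 - 8μ - 33.
The quadratic factors as (μ + 3)·(μ - 11).
Eigenvalues: -3, 8, 11.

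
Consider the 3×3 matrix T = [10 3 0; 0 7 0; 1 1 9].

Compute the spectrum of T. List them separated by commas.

The characteristic polynomial is p(s) = det(sI - T).
Expanding the 3×3 determinant: p(s) = s^3 - 26s^2 + 223s - 630.
Since p(10) = 0, s = 10 is a root.
Dividing by (s - 10) leaves s^2 - 16s + 63.
The quadratic factors as (s - 7)·(s - 9).
Eigenvalues: 7, 9, 10.

7, 9, 10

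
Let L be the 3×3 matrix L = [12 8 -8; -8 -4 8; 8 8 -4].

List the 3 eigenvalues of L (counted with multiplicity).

Compute the characteristic polynomial p(s) = det(sI - L).
Expanding along the first row, p(s) = s^3 - 4s^2 - 16s + 64.
Rational-root test: s = -4 gives p(-4) = 0.
Factor out (s + 4): p(s) = (s + 4)·(s^2 - 8s + 16).
The quadratic factor is (s - 4)^2.
Eigenvalues: -4, 4, 4.

-4, 4, 4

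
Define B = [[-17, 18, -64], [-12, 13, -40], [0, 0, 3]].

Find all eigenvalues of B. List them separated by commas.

-5, 1, 3

The characteristic polynomial is p(lambda) = det(lambda·I - B).
Expanding the 3×3 determinant: p(lambda) = lambda^3 + lambda^2 - 17·lambda + 15.
Try lambda = -5: p(-5) = 0, so -5 is a root.
Dividing by (lambda + 5) leaves lambda^2 - 4·lambda + 3.
The quadratic factors as (lambda - 1)·(lambda - 3).
Eigenvalues: -5, 1, 3.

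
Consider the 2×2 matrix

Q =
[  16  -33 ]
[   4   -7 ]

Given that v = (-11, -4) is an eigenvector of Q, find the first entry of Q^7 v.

-180224

First find the eigenvalue: Qv = (-44, -16) = 4·(-11, -4), so λ = 4.
Then Q^7 v = λ^7·v = 4^7·(-11, -4) = 16384·(-11, -4) = (-180224, -65536).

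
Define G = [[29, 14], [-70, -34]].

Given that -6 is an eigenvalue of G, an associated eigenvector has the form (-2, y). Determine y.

5

We need (G + 6I)v = 0.
G + 6I = [[35, 14], [-70, -28]].
Row 1: (35)·-2 + (14)·y = 0
Row 2: (-70)·-2 + (-28)·y = 0
Solving gives y = 5.
Check: G·(-2, 5) = (12, -30) = -6·(-2, 5).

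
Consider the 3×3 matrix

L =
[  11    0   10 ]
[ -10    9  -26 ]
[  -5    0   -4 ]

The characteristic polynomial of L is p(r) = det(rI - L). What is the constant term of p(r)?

-54

p(r) = r^3 - 16r^2 + 69r - 54.
The constant term is -54.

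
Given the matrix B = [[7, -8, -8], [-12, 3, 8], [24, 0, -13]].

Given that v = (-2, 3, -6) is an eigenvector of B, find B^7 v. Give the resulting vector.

(156250, -234375, 468750)

First find the eigenvalue: Bv = (10, -15, 30) = -5·(-2, 3, -6), so λ = -5.
Then B^7 v = λ^7·v = (-5)^7·(-2, 3, -6) = -78125·(-2, 3, -6) = (156250, -234375, 468750).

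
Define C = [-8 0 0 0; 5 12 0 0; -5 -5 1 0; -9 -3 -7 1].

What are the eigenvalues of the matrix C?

C is lower triangular, so its eigenvalues are the diagonal entries.
Diagonal: -8, 12, 1, 1.

-8, 1, 1, 12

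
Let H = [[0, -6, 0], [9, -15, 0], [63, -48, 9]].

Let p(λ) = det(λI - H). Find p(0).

p(0) = det(0·I − H) = det(−H) = (−1)^3·det(H).
det(H) = 486, so p(0) = -486.

-486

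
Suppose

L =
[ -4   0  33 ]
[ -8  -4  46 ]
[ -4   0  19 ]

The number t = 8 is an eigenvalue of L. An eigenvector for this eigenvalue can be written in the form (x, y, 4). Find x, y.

11, 8

We need (L - 8I)v = 0.
L - 8I = [[-12, 0, 33], [-8, -12, 46], [-4, 0, 11]].
Row 1: (-12)·x + (0)·y + (33)·4 = 0
Row 2: (-8)·x + (-12)·y + (46)·4 = 0
Row 3: (-4)·x + (0)·y + (11)·4 = 0
Solving gives x = 11, y = 8.
Check: L·(11, 8, 4) = (88, 64, 32) = 8·(11, 8, 4).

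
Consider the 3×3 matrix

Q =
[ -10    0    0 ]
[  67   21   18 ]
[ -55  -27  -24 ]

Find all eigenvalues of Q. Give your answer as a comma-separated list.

The characteristic polynomial is p(r) = det(rI - Q).
Expanding along the first row, p(r) = r^3 + 13r^2 + 12r - 180.
Rational-root test: r = -6 gives p(-6) = 0.
Dividing by (r + 6) leaves r^2 + 7r - 30.
The quadratic factors as (r + 10)·(r - 3).
Eigenvalues: -10, -6, 3.

-10, -6, 3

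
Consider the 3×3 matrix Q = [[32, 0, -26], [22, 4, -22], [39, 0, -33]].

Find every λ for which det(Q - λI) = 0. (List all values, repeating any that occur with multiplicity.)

-7, 4, 6

The characteristic polynomial is p(s) = det(sI - Q).
Expanding the 3×3 determinant: p(s) = s^3 - 3s^2 - 46s + 168.
Try s = 4: p(4) = 0, so 4 is a root.
Dividing by (s - 4) leaves s^2 + s - 42.
The quadratic factors as (s + 7)·(s - 6).
Eigenvalues: -7, 4, 6.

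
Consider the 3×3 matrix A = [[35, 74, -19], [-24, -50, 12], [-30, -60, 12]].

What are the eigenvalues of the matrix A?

-3, -2, 2

Compute the characteristic polynomial p(t) = det(tI - A).
Cofactor expansion gives p(t) = t^3 + 3t^2 - 4t - 12.
Try t = -2: p(-2) = 0, so -2 is a root.
Dividing by (t + 2) leaves t^2 + t - 6.
The quadratic factors as (t + 3)·(t - 2).
Eigenvalues: -3, -2, 2.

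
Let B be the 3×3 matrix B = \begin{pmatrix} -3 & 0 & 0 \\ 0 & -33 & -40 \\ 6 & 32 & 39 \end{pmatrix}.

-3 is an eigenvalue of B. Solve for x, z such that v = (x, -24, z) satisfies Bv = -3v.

We need (B + 3I)v = 0.
B + 3I = [[0, 0, 0], [0, -30, -40], [6, 32, 42]].
Row 1: (0)·x + (0)·-24 + (0)·z = 0
Row 2: (0)·x + (-30)·-24 + (-40)·z = 0
Row 3: (6)·x + (32)·-24 + (42)·z = 0
Solving gives x = 2, z = 18.
Check: B·(2, -24, 18) = (-6, 72, -54) = -3·(2, -24, 18).

2, 18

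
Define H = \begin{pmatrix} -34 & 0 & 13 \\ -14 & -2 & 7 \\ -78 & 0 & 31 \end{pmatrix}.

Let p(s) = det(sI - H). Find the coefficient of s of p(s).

-34

p(s) = s^3 + 5s^2 - 34s - 80.
The coefficient of s is -34.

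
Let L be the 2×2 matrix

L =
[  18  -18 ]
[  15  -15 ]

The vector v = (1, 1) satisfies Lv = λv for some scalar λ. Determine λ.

Compute Lv: L·(1, 1) = (0, 0).
Since Lv = λv, compare component 1: 0 = λ·1, so λ = 0.

0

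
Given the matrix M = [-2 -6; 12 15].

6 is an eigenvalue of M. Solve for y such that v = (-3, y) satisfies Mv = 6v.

4

We need (M - 6I)v = 0.
M - 6I = [[-8, -6], [12, 9]].
Row 1: (-8)·-3 + (-6)·y = 0
Row 2: (12)·-3 + (9)·y = 0
Solving gives y = 4.
Check: M·(-3, 4) = (-18, 24) = 6·(-3, 4).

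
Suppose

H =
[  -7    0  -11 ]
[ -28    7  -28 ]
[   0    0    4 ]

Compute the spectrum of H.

-7, 4, 7

The characteristic polynomial is p(lambda) = det(lambda·I - H).
Expanding along the first row, p(lambda) = lambda^3 - 4·lambda^2 - 49·lambda + 196.
Try lambda = -7: p(-7) = 0, so -7 is a root.
Factor out (lambda + 7): p(lambda) = (lambda + 7)·(lambda^2 - 11·lambda + 28).
The quadratic factors as (lambda - 4)·(lambda - 7).
Eigenvalues: -7, 4, 7.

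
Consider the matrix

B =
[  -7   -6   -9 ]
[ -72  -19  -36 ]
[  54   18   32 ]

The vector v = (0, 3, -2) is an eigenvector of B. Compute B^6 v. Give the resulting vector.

(0, 46875, -31250)

First find the eigenvalue: Bv = (0, 15, -10) = 5·(0, 3, -2), so λ = 5.
Then B^6 v = λ^6·v = 5^6·(0, 3, -2) = 15625·(0, 3, -2) = (0, 46875, -31250).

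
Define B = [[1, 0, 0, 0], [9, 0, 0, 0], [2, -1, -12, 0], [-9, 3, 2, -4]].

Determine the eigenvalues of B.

-12, -4, 0, 1

B is lower triangular, so its eigenvalues are the diagonal entries.
Diagonal: 1, 0, -12, -4.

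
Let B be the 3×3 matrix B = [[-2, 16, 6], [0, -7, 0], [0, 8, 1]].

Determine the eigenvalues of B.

Compute the characteristic polynomial p(μ) = det(μI - B).
Cofactor expansion gives p(μ) = μ^3 + 8μ^2 + 5μ - 14.
Rational-root test: μ = -2 gives p(-2) = 0.
Dividing by (μ + 2) leaves μ^2 + 6μ - 7.
The quadratic factors as (μ + 7)·(μ - 1).
Eigenvalues: -7, -2, 1.

-7, -2, 1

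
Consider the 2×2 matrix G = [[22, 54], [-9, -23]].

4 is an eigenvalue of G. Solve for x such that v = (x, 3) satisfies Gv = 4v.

We need (G - 4I)v = 0.
G - 4I = [[18, 54], [-9, -27]].
Row 1: (18)·x + (54)·3 = 0
Row 2: (-9)·x + (-27)·3 = 0
Solving gives x = -9.
Check: G·(-9, 3) = (-36, 12) = 4·(-9, 3).

-9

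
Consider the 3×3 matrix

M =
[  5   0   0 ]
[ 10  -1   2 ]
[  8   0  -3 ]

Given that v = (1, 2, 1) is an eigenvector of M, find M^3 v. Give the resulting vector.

(125, 250, 125)

First find the eigenvalue: Mv = (5, 10, 5) = 5·(1, 2, 1), so λ = 5.
Then M^3 v = λ^3·v = 5^3·(1, 2, 1) = 125·(1, 2, 1) = (125, 250, 125).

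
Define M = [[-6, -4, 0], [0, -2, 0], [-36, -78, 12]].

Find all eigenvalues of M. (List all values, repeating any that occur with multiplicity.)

-6, -2, 12

The characteristic polynomial is p(r) = det(rI - M).
Expanding the 3×3 determinant: p(r) = r^3 - 4r^2 - 84r - 144.
Rational-root test: r = 12 gives p(12) = 0.
Dividing by (r - 12) leaves r^2 + 8r + 12.
The quadratic factors as (r + 6)·(r + 2).
Eigenvalues: -6, -2, 12.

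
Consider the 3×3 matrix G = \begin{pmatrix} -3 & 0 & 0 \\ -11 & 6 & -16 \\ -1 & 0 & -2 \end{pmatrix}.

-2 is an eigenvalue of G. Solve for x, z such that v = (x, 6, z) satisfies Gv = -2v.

We need (G + 2I)v = 0.
G + 2I = [[-1, 0, 0], [-11, 8, -16], [-1, 0, 0]].
Row 1: (-1)·x + (0)·6 + (0)·z = 0
Row 2: (-11)·x + (8)·6 + (-16)·z = 0
Row 3: (-1)·x + (0)·6 + (0)·z = 0
Solving gives x = 0, z = 3.
Check: G·(0, 6, 3) = (0, -12, -6) = -2·(0, 6, 3).

0, 3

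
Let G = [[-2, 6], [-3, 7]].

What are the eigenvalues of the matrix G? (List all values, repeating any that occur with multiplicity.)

1, 4

det(G - λI) = (-2 - λ)(7 - λ) - (6)·(-3) = λ^2 - 5λ + 4.
This factors as (λ - 1)·(λ - 4) = 0.
Eigenvalues: 1, 4.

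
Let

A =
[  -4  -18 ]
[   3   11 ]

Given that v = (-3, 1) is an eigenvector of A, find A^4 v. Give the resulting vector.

(-48, 16)

First find the eigenvalue: Av = (-6, 2) = 2·(-3, 1), so λ = 2.
Then A^4 v = λ^4·v = 2^4·(-3, 1) = 16·(-3, 1) = (-48, 16).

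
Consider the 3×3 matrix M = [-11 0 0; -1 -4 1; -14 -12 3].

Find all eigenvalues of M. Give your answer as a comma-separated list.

-11, -1, 0

The characteristic polynomial is p(s) = det(sI - M).
Expanding along the first row, p(s) = s^3 + 12s^2 + 11s.
Rational-root test: s = 0 gives p(0) = 0.
Dividing by s leaves s^2 + 12s + 11.
The quadratic factors as (s + 11)·(s + 1).
Eigenvalues: -11, -1, 0.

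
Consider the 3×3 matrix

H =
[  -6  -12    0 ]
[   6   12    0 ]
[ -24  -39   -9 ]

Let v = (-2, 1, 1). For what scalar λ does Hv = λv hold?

0

Compute Hv: H·(-2, 1, 1) = (0, 0, 0).
Since Hv = λv, compare component 1: 0 = λ·-2, so λ = 0.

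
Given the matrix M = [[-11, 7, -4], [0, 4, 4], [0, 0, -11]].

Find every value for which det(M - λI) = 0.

-11, -11, 4

M is upper triangular, so its eigenvalues are the diagonal entries.
Diagonal: -11, 4, -11.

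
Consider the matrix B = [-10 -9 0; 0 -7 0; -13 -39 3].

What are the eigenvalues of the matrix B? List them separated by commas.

-10, -7, 3

The characteristic polynomial is p(λ) = det(λI - B).
Cofactor expansion gives p(λ) = λ^3 + 14λ^2 + 19λ - 210.
Try λ = -10: p(-10) = 0, so -10 is a root.
Factor out (λ + 10): p(λ) = (λ + 10)·(λ^2 + 4λ - 21).
The quadratic factors as (λ + 7)·(λ - 3).
Eigenvalues: -10, -7, 3.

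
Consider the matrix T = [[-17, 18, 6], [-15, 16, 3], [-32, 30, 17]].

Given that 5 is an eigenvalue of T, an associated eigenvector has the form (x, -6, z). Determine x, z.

We need (T - 5I)v = 0.
T - 5I = [[-22, 18, 6], [-15, 11, 3], [-32, 30, 12]].
Row 1: (-22)·x + (18)·-6 + (6)·z = 0
Row 2: (-15)·x + (11)·-6 + (3)·z = 0
Row 3: (-32)·x + (30)·-6 + (12)·z = 0
Solving gives x = -3, z = 7.
Check: T·(-3, -6, 7) = (-15, -30, 35) = 5·(-3, -6, 7).

-3, 7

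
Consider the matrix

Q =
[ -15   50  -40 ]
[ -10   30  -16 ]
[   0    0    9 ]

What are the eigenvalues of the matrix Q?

5, 9, 10

Compute the characteristic polynomial p(lambda) = det(lambda·I - Q).
Cofactor expansion gives p(lambda) = lambda^3 - 24·lambda^2 + 185·lambda - 450.
Since p(9) = 0, lambda = 9 is a root.
Factor out (lambda - 9): p(lambda) = (lambda - 9)·(lambda^2 - 15·lambda + 50).
The quadratic factors as (lambda - 5)·(lambda - 10).
Eigenvalues: 5, 9, 10.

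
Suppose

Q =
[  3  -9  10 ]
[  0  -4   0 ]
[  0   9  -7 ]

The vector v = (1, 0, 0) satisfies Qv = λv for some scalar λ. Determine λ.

Compute Qv: Q·(1, 0, 0) = (3, 0, 0).
Since Qv = λv, compare component 1: 3 = λ·1, so λ = 3.

3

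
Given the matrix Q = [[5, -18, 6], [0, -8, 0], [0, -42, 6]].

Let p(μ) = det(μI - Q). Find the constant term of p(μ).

240

p(μ) = μ^3 - 3μ^2 - 58μ + 240.
The constant term is 240.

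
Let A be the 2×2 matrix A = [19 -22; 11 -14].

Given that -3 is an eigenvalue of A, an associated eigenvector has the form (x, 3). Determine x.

We need (A + 3I)v = 0.
A + 3I = [[22, -22], [11, -11]].
Row 1: (22)·x + (-22)·3 = 0
Row 2: (11)·x + (-11)·3 = 0
Solving gives x = 3.
Check: A·(3, 3) = (-9, -9) = -3·(3, 3).

3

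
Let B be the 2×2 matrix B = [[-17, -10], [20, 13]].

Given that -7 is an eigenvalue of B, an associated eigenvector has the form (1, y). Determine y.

-1

We need (B + 7I)v = 0.
B + 7I = [[-10, -10], [20, 20]].
Row 1: (-10)·1 + (-10)·y = 0
Row 2: (20)·1 + (20)·y = 0
Solving gives y = -1.
Check: B·(1, -1) = (-7, 7) = -7·(1, -1).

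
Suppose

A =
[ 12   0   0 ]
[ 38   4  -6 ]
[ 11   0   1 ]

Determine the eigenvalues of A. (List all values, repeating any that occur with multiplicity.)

Compute the characteristic polynomial p(t) = det(tI - A).
Expanding along the first row, p(t) = t^3 - 17t^2 + 64t - 48.
Since p(12) = 0, t = 12 is a root.
Dividing by (t - 12) leaves t^2 - 5t + 4.
The quadratic factors as (t - 1)·(t - 4).
Eigenvalues: 1, 4, 12.

1, 4, 12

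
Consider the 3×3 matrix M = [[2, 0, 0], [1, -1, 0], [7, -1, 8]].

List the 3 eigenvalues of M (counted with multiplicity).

M is lower triangular, so its eigenvalues are the diagonal entries.
Diagonal: 2, -1, 8.

-1, 2, 8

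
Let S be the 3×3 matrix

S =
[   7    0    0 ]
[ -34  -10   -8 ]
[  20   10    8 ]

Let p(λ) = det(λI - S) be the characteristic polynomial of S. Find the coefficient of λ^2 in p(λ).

The coefficient of λ^2 of det(λI - S) is −trace(S).
trace(S) = (7) + (-10) + (8) = 5, so the coefficient is -5.

-5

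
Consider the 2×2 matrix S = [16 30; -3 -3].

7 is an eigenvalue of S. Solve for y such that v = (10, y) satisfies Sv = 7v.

We need (S - 7I)v = 0.
S - 7I = [[9, 30], [-3, -10]].
Row 1: (9)·10 + (30)·y = 0
Row 2: (-3)·10 + (-10)·y = 0
Solving gives y = -3.
Check: S·(10, -3) = (70, -21) = 7·(10, -3).

-3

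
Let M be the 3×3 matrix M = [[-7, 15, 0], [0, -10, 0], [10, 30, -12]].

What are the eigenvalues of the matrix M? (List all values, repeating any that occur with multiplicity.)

-12, -10, -7

The characteristic polynomial is p(λ) = det(λI - M).
Expanding the 3×3 determinant: p(λ) = λ^3 + 29λ^2 + 274λ + 840.
Try λ = -12: p(-12) = 0, so -12 is a root.
Factor out (λ + 12): p(λ) = (λ + 12)·(λ^2 + 17λ + 70).
The quadratic factors as (λ + 10)·(λ + 7).
Eigenvalues: -12, -10, -7.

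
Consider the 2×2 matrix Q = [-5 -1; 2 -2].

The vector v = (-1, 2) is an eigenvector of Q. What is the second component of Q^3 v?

-54

First find the eigenvalue: Qv = (3, -6) = -3·(-1, 2), so λ = -3.
Then Q^3 v = λ^3·v = (-3)^3·(-1, 2) = -27·(-1, 2) = (27, -54).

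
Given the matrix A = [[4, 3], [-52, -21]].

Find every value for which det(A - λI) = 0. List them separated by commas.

det(A - lambda·I) = (4 - lambda)(-21 - lambda) - (3)·(-52) = lambda^2 + 17·lambda + 72.
This factors as (lambda + 9)·(lambda + 8) = 0.
Eigenvalues: -9, -8.

-9, -8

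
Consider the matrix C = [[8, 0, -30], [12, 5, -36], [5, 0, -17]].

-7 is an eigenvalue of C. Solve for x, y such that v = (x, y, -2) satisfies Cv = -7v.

We need (C + 7I)v = 0.
C + 7I = [[15, 0, -30], [12, 12, -36], [5, 0, -10]].
Row 1: (15)·x + (0)·y + (-30)·-2 = 0
Row 2: (12)·x + (12)·y + (-36)·-2 = 0
Row 3: (5)·x + (0)·y + (-10)·-2 = 0
Solving gives x = -4, y = -2.
Check: C·(-4, -2, -2) = (28, 14, 14) = -7·(-4, -2, -2).

-4, -2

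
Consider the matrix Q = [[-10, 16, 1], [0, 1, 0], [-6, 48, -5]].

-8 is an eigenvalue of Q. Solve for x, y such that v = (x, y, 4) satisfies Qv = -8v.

We need (Q + 8I)v = 0.
Q + 8I = [[-2, 16, 1], [0, 9, 0], [-6, 48, 3]].
Row 1: (-2)·x + (16)·y + (1)·4 = 0
Row 2: (0)·x + (9)·y + (0)·4 = 0
Row 3: (-6)·x + (48)·y + (3)·4 = 0
Solving gives x = 2, y = 0.
Check: Q·(2, 0, 4) = (-16, 0, -32) = -8·(2, 0, 4).

2, 0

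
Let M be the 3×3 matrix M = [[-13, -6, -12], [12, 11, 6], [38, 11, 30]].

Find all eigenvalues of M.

The characteristic polynomial is p(λ) = det(λI - M).
Cofactor expansion gives p(λ) = λ^3 - 28λ^2 + 259λ - 792.
Since p(9) = 0, λ = 9 is a root.
Dividing by (λ - 9) leaves λ^2 - 19λ + 88.
The quadratic factors as (λ - 8)·(λ - 11).
Eigenvalues: 8, 9, 11.

8, 9, 11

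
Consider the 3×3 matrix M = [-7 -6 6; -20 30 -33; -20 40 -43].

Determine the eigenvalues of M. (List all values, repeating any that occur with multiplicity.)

-10, -7, -3

Compute the characteristic polynomial p(lambda) = det(lambda·I - M).
Cofactor expansion gives p(lambda) = lambda^3 + 20·lambda^2 + 121·lambda + 210.
Try lambda = -3: p(-3) = 0, so -3 is a root.
Factor out (lambda + 3): p(lambda) = (lambda + 3)·(lambda^2 + 17·lambda + 70).
The quadratic factors as (lambda + 10)·(lambda + 7).
Eigenvalues: -10, -7, -3.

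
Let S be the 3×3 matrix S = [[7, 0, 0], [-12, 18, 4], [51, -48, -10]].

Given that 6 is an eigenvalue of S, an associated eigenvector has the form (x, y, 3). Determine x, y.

0, -1

We need (S - 6I)v = 0.
S - 6I = [[1, 0, 0], [-12, 12, 4], [51, -48, -16]].
Row 1: (1)·x + (0)·y + (0)·3 = 0
Row 2: (-12)·x + (12)·y + (4)·3 = 0
Row 3: (51)·x + (-48)·y + (-16)·3 = 0
Solving gives x = 0, y = -1.
Check: S·(0, -1, 3) = (0, -6, 18) = 6·(0, -1, 3).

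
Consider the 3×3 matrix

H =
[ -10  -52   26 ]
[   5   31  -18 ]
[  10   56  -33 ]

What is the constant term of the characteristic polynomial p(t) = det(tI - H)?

-150

p(0) = det(0·I − H) = det(−H) = (−1)^3·det(H).
det(H) = 150, so p(0) = -150.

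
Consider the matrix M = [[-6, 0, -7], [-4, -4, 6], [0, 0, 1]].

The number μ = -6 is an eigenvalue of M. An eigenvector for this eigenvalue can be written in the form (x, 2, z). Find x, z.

1, 0

We need (M + 6I)v = 0.
M + 6I = [[0, 0, -7], [-4, 2, 6], [0, 0, 7]].
Row 1: (0)·x + (0)·2 + (-7)·z = 0
Row 2: (-4)·x + (2)·2 + (6)·z = 0
Row 3: (0)·x + (0)·2 + (7)·z = 0
Solving gives x = 1, z = 0.
Check: M·(1, 2, 0) = (-6, -12, 0) = -6·(1, 2, 0).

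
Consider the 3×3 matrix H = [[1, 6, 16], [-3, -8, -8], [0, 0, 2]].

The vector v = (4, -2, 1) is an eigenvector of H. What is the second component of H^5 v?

-64

First find the eigenvalue: Hv = (8, -4, 2) = 2·(4, -2, 1), so λ = 2.
Then H^5 v = λ^5·v = 2^5·(4, -2, 1) = 32·(4, -2, 1) = (128, -64, 32).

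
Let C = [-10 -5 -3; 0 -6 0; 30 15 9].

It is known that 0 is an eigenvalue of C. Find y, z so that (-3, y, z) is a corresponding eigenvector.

We need (C)v = 0.
C = [[-10, -5, -3], [0, -6, 0], [30, 15, 9]].
Row 1: (-10)·-3 + (-5)·y + (-3)·z = 0
Row 2: (0)·-3 + (-6)·y + (0)·z = 0
Row 3: (30)·-3 + (15)·y + (9)·z = 0
Solving gives y = 0, z = 10.
Check: C·(-3, 0, 10) = (0, 0, 0) = 0·(-3, 0, 10).

0, 10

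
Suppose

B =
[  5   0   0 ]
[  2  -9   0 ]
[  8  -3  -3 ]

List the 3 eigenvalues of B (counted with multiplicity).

-9, -3, 5

B is lower triangular, so its eigenvalues are the diagonal entries.
Diagonal: 5, -9, -3.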